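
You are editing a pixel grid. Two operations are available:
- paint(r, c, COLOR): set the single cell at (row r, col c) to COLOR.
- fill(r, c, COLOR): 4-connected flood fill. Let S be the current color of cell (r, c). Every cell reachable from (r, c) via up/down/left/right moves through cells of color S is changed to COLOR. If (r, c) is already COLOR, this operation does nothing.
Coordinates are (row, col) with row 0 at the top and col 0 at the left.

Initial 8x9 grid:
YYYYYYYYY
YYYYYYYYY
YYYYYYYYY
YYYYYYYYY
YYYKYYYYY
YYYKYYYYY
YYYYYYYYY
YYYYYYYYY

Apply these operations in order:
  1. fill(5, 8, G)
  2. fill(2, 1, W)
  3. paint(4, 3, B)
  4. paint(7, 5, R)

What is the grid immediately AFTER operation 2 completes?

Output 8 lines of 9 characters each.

Answer: WWWWWWWWW
WWWWWWWWW
WWWWWWWWW
WWWWWWWWW
WWWKWWWWW
WWWKWWWWW
WWWWWWWWW
WWWWWWWWW

Derivation:
After op 1 fill(5,8,G) [70 cells changed]:
GGGGGGGGG
GGGGGGGGG
GGGGGGGGG
GGGGGGGGG
GGGKGGGGG
GGGKGGGGG
GGGGGGGGG
GGGGGGGGG
After op 2 fill(2,1,W) [70 cells changed]:
WWWWWWWWW
WWWWWWWWW
WWWWWWWWW
WWWWWWWWW
WWWKWWWWW
WWWKWWWWW
WWWWWWWWW
WWWWWWWWW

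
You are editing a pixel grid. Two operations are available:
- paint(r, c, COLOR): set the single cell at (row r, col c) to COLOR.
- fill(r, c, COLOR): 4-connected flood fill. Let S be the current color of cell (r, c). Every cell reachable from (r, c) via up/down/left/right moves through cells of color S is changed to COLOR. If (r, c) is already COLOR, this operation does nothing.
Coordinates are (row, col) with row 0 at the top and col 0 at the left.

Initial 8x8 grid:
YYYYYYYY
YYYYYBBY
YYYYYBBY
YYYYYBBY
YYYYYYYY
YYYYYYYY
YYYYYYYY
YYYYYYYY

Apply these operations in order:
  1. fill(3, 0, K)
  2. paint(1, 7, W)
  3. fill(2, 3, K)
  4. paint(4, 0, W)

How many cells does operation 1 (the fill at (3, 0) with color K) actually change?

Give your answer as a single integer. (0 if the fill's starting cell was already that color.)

Answer: 58

Derivation:
After op 1 fill(3,0,K) [58 cells changed]:
KKKKKKKK
KKKKKBBK
KKKKKBBK
KKKKKBBK
KKKKKKKK
KKKKKKKK
KKKKKKKK
KKKKKKKK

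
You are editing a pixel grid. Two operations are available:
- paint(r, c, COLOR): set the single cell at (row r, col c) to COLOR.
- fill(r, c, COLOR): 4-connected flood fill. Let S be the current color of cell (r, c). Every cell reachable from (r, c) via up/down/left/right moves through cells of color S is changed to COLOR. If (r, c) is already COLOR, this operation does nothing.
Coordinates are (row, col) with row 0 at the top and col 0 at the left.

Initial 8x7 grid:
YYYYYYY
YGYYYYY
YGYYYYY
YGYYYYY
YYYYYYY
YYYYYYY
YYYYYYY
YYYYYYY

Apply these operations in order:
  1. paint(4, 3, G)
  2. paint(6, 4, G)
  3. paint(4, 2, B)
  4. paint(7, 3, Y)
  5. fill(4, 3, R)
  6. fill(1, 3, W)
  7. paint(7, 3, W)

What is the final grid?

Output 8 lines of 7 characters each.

Answer: WWWWWWW
WGWWWWW
WGWWWWW
WGWWWWW
WWBRWWW
WWWWWWW
WWWWGWW
WWWWWWW

Derivation:
After op 1 paint(4,3,G):
YYYYYYY
YGYYYYY
YGYYYYY
YGYYYYY
YYYGYYY
YYYYYYY
YYYYYYY
YYYYYYY
After op 2 paint(6,4,G):
YYYYYYY
YGYYYYY
YGYYYYY
YGYYYYY
YYYGYYY
YYYYYYY
YYYYGYY
YYYYYYY
After op 3 paint(4,2,B):
YYYYYYY
YGYYYYY
YGYYYYY
YGYYYYY
YYBGYYY
YYYYYYY
YYYYGYY
YYYYYYY
After op 4 paint(7,3,Y):
YYYYYYY
YGYYYYY
YGYYYYY
YGYYYYY
YYBGYYY
YYYYYYY
YYYYGYY
YYYYYYY
After op 5 fill(4,3,R) [1 cells changed]:
YYYYYYY
YGYYYYY
YGYYYYY
YGYYYYY
YYBRYYY
YYYYYYY
YYYYGYY
YYYYYYY
After op 6 fill(1,3,W) [50 cells changed]:
WWWWWWW
WGWWWWW
WGWWWWW
WGWWWWW
WWBRWWW
WWWWWWW
WWWWGWW
WWWWWWW
After op 7 paint(7,3,W):
WWWWWWW
WGWWWWW
WGWWWWW
WGWWWWW
WWBRWWW
WWWWWWW
WWWWGWW
WWWWWWW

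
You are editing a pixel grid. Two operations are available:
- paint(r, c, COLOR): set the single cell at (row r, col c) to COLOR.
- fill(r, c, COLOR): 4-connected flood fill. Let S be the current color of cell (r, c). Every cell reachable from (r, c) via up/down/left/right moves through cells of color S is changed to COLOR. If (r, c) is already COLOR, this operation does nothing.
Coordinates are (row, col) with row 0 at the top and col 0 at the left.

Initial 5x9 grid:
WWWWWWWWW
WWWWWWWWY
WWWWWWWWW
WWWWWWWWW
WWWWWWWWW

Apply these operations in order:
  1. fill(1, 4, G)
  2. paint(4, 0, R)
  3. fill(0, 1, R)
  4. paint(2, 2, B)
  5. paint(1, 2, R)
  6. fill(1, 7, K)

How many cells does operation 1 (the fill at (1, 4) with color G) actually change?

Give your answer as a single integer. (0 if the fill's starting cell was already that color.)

Answer: 44

Derivation:
After op 1 fill(1,4,G) [44 cells changed]:
GGGGGGGGG
GGGGGGGGY
GGGGGGGGG
GGGGGGGGG
GGGGGGGGG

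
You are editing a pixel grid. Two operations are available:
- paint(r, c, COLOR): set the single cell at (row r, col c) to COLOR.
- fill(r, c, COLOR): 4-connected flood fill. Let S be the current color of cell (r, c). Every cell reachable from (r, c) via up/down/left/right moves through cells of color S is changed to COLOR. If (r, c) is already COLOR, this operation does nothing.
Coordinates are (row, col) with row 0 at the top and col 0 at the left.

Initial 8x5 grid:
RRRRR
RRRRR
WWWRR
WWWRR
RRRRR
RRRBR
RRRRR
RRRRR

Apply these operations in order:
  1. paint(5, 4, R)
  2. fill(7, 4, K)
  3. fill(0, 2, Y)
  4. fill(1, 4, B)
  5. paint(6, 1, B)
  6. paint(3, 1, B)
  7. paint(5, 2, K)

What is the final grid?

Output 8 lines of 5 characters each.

Answer: BBBBB
BBBBB
WWWBB
WBWBB
BBBBB
BBKBB
BBBBB
BBBBB

Derivation:
After op 1 paint(5,4,R):
RRRRR
RRRRR
WWWRR
WWWRR
RRRRR
RRRBR
RRRRR
RRRRR
After op 2 fill(7,4,K) [33 cells changed]:
KKKKK
KKKKK
WWWKK
WWWKK
KKKKK
KKKBK
KKKKK
KKKKK
After op 3 fill(0,2,Y) [33 cells changed]:
YYYYY
YYYYY
WWWYY
WWWYY
YYYYY
YYYBY
YYYYY
YYYYY
After op 4 fill(1,4,B) [33 cells changed]:
BBBBB
BBBBB
WWWBB
WWWBB
BBBBB
BBBBB
BBBBB
BBBBB
After op 5 paint(6,1,B):
BBBBB
BBBBB
WWWBB
WWWBB
BBBBB
BBBBB
BBBBB
BBBBB
After op 6 paint(3,1,B):
BBBBB
BBBBB
WWWBB
WBWBB
BBBBB
BBBBB
BBBBB
BBBBB
After op 7 paint(5,2,K):
BBBBB
BBBBB
WWWBB
WBWBB
BBBBB
BBKBB
BBBBB
BBBBB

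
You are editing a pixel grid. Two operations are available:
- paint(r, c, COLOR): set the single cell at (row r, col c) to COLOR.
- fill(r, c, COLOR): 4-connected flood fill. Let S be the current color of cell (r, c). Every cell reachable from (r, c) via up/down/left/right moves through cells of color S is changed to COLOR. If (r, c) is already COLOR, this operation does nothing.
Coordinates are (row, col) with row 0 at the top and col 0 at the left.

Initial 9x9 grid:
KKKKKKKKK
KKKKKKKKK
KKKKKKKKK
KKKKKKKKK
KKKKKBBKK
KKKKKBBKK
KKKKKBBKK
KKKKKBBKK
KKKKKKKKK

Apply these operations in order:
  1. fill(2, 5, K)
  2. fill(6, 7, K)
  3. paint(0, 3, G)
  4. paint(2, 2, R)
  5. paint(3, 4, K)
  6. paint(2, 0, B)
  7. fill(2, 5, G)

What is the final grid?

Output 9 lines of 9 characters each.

After op 1 fill(2,5,K) [0 cells changed]:
KKKKKKKKK
KKKKKKKKK
KKKKKKKKK
KKKKKKKKK
KKKKKBBKK
KKKKKBBKK
KKKKKBBKK
KKKKKBBKK
KKKKKKKKK
After op 2 fill(6,7,K) [0 cells changed]:
KKKKKKKKK
KKKKKKKKK
KKKKKKKKK
KKKKKKKKK
KKKKKBBKK
KKKKKBBKK
KKKKKBBKK
KKKKKBBKK
KKKKKKKKK
After op 3 paint(0,3,G):
KKKGKKKKK
KKKKKKKKK
KKKKKKKKK
KKKKKKKKK
KKKKKBBKK
KKKKKBBKK
KKKKKBBKK
KKKKKBBKK
KKKKKKKKK
After op 4 paint(2,2,R):
KKKGKKKKK
KKKKKKKKK
KKRKKKKKK
KKKKKKKKK
KKKKKBBKK
KKKKKBBKK
KKKKKBBKK
KKKKKBBKK
KKKKKKKKK
After op 5 paint(3,4,K):
KKKGKKKKK
KKKKKKKKK
KKRKKKKKK
KKKKKKKKK
KKKKKBBKK
KKKKKBBKK
KKKKKBBKK
KKKKKBBKK
KKKKKKKKK
After op 6 paint(2,0,B):
KKKGKKKKK
KKKKKKKKK
BKRKKKKKK
KKKKKKKKK
KKKKKBBKK
KKKKKBBKK
KKKKKBBKK
KKKKKBBKK
KKKKKKKKK
After op 7 fill(2,5,G) [70 cells changed]:
GGGGGGGGG
GGGGGGGGG
BGRGGGGGG
GGGGGGGGG
GGGGGBBGG
GGGGGBBGG
GGGGGBBGG
GGGGGBBGG
GGGGGGGGG

Answer: GGGGGGGGG
GGGGGGGGG
BGRGGGGGG
GGGGGGGGG
GGGGGBBGG
GGGGGBBGG
GGGGGBBGG
GGGGGBBGG
GGGGGGGGG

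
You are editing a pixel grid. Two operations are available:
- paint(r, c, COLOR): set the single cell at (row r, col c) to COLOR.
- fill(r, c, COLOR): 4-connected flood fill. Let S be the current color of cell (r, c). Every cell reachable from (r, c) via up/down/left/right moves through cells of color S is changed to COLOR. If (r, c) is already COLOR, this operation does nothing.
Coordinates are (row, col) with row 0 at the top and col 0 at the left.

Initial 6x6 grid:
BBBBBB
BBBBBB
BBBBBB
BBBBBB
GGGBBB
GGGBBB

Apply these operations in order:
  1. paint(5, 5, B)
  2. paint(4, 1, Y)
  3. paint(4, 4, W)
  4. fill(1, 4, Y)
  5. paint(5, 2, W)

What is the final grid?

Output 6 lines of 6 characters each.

After op 1 paint(5,5,B):
BBBBBB
BBBBBB
BBBBBB
BBBBBB
GGGBBB
GGGBBB
After op 2 paint(4,1,Y):
BBBBBB
BBBBBB
BBBBBB
BBBBBB
GYGBBB
GGGBBB
After op 3 paint(4,4,W):
BBBBBB
BBBBBB
BBBBBB
BBBBBB
GYGBWB
GGGBBB
After op 4 fill(1,4,Y) [29 cells changed]:
YYYYYY
YYYYYY
YYYYYY
YYYYYY
GYGYWY
GGGYYY
After op 5 paint(5,2,W):
YYYYYY
YYYYYY
YYYYYY
YYYYYY
GYGYWY
GGWYYY

Answer: YYYYYY
YYYYYY
YYYYYY
YYYYYY
GYGYWY
GGWYYY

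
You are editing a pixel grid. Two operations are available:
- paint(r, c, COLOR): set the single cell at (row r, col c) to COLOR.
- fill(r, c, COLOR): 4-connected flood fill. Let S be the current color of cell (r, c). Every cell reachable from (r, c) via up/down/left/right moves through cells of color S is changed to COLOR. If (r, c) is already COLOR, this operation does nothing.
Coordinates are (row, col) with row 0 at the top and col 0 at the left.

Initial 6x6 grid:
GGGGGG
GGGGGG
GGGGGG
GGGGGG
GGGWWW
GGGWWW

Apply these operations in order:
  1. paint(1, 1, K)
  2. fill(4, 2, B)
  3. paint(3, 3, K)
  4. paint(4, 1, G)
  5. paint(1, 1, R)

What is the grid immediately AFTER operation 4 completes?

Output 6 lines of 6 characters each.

After op 1 paint(1,1,K):
GGGGGG
GKGGGG
GGGGGG
GGGGGG
GGGWWW
GGGWWW
After op 2 fill(4,2,B) [29 cells changed]:
BBBBBB
BKBBBB
BBBBBB
BBBBBB
BBBWWW
BBBWWW
After op 3 paint(3,3,K):
BBBBBB
BKBBBB
BBBBBB
BBBKBB
BBBWWW
BBBWWW
After op 4 paint(4,1,G):
BBBBBB
BKBBBB
BBBBBB
BBBKBB
BGBWWW
BBBWWW

Answer: BBBBBB
BKBBBB
BBBBBB
BBBKBB
BGBWWW
BBBWWW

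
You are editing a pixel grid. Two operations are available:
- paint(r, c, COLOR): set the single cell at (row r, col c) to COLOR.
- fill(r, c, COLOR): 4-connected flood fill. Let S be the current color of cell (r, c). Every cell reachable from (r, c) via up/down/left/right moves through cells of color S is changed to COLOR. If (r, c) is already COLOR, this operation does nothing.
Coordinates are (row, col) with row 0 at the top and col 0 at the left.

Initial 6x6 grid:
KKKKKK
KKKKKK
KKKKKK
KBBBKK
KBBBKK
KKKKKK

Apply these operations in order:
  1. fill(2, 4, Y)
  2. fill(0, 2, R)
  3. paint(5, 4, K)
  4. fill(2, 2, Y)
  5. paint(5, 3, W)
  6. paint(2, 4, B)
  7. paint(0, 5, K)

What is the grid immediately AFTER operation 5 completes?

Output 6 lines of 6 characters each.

After op 1 fill(2,4,Y) [30 cells changed]:
YYYYYY
YYYYYY
YYYYYY
YBBBYY
YBBBYY
YYYYYY
After op 2 fill(0,2,R) [30 cells changed]:
RRRRRR
RRRRRR
RRRRRR
RBBBRR
RBBBRR
RRRRRR
After op 3 paint(5,4,K):
RRRRRR
RRRRRR
RRRRRR
RBBBRR
RBBBRR
RRRRKR
After op 4 fill(2,2,Y) [29 cells changed]:
YYYYYY
YYYYYY
YYYYYY
YBBBYY
YBBBYY
YYYYKY
After op 5 paint(5,3,W):
YYYYYY
YYYYYY
YYYYYY
YBBBYY
YBBBYY
YYYWKY

Answer: YYYYYY
YYYYYY
YYYYYY
YBBBYY
YBBBYY
YYYWKY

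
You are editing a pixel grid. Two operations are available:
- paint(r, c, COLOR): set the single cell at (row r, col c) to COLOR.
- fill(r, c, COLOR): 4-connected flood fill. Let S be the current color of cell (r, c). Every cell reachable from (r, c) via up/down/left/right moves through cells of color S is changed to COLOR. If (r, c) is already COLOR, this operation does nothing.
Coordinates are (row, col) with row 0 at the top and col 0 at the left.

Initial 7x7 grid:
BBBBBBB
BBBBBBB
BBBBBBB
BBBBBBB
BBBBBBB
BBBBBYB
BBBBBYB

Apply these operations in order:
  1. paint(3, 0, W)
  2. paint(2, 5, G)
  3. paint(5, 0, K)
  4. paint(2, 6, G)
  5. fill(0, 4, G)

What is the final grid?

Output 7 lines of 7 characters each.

Answer: GGGGGGG
GGGGGGG
GGGGGGG
WGGGGGG
GGGGGGG
KGGGGYG
GGGGGYG

Derivation:
After op 1 paint(3,0,W):
BBBBBBB
BBBBBBB
BBBBBBB
WBBBBBB
BBBBBBB
BBBBBYB
BBBBBYB
After op 2 paint(2,5,G):
BBBBBBB
BBBBBBB
BBBBBGB
WBBBBBB
BBBBBBB
BBBBBYB
BBBBBYB
After op 3 paint(5,0,K):
BBBBBBB
BBBBBBB
BBBBBGB
WBBBBBB
BBBBBBB
KBBBBYB
BBBBBYB
After op 4 paint(2,6,G):
BBBBBBB
BBBBBBB
BBBBBGG
WBBBBBB
BBBBBBB
KBBBBYB
BBBBBYB
After op 5 fill(0,4,G) [43 cells changed]:
GGGGGGG
GGGGGGG
GGGGGGG
WGGGGGG
GGGGGGG
KGGGGYG
GGGGGYG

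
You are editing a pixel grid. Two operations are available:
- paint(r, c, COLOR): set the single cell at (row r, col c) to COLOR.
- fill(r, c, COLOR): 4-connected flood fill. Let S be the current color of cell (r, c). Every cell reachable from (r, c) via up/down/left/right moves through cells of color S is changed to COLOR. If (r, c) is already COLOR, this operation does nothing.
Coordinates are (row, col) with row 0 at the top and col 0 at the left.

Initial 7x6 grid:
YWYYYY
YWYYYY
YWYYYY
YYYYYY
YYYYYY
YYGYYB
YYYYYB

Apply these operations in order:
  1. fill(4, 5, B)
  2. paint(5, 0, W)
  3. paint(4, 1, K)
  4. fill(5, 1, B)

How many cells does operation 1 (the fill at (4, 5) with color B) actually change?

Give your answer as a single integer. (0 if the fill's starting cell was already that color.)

Answer: 36

Derivation:
After op 1 fill(4,5,B) [36 cells changed]:
BWBBBB
BWBBBB
BWBBBB
BBBBBB
BBBBBB
BBGBBB
BBBBBB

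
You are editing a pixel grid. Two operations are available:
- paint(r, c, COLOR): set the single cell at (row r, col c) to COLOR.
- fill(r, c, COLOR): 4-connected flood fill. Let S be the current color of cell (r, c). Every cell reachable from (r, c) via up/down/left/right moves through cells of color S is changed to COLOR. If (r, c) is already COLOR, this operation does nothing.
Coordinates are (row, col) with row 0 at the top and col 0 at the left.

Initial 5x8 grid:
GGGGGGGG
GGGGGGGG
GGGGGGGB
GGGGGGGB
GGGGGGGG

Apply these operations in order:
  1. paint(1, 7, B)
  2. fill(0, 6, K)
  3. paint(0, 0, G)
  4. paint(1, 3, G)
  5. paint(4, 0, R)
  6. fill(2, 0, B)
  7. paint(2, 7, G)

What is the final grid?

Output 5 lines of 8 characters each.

After op 1 paint(1,7,B):
GGGGGGGG
GGGGGGGB
GGGGGGGB
GGGGGGGB
GGGGGGGG
After op 2 fill(0,6,K) [37 cells changed]:
KKKKKKKK
KKKKKKKB
KKKKKKKB
KKKKKKKB
KKKKKKKK
After op 3 paint(0,0,G):
GKKKKKKK
KKKKKKKB
KKKKKKKB
KKKKKKKB
KKKKKKKK
After op 4 paint(1,3,G):
GKKKKKKK
KKKGKKKB
KKKKKKKB
KKKKKKKB
KKKKKKKK
After op 5 paint(4,0,R):
GKKKKKKK
KKKGKKKB
KKKKKKKB
KKKKKKKB
RKKKKKKK
After op 6 fill(2,0,B) [34 cells changed]:
GBBBBBBB
BBBGBBBB
BBBBBBBB
BBBBBBBB
RBBBBBBB
After op 7 paint(2,7,G):
GBBBBBBB
BBBGBBBB
BBBBBBBG
BBBBBBBB
RBBBBBBB

Answer: GBBBBBBB
BBBGBBBB
BBBBBBBG
BBBBBBBB
RBBBBBBB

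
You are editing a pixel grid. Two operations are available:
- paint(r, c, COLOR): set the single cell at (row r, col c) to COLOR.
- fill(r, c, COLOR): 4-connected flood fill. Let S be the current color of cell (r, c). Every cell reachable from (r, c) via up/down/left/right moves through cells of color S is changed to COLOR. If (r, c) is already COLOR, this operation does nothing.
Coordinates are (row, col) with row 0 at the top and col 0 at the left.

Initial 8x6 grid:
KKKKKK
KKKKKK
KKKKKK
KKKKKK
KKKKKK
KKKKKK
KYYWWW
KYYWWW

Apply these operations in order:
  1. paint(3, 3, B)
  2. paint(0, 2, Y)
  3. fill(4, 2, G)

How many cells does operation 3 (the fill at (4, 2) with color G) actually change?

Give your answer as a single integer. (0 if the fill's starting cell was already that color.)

Answer: 36

Derivation:
After op 1 paint(3,3,B):
KKKKKK
KKKKKK
KKKKKK
KKKBKK
KKKKKK
KKKKKK
KYYWWW
KYYWWW
After op 2 paint(0,2,Y):
KKYKKK
KKKKKK
KKKKKK
KKKBKK
KKKKKK
KKKKKK
KYYWWW
KYYWWW
After op 3 fill(4,2,G) [36 cells changed]:
GGYGGG
GGGGGG
GGGGGG
GGGBGG
GGGGGG
GGGGGG
GYYWWW
GYYWWW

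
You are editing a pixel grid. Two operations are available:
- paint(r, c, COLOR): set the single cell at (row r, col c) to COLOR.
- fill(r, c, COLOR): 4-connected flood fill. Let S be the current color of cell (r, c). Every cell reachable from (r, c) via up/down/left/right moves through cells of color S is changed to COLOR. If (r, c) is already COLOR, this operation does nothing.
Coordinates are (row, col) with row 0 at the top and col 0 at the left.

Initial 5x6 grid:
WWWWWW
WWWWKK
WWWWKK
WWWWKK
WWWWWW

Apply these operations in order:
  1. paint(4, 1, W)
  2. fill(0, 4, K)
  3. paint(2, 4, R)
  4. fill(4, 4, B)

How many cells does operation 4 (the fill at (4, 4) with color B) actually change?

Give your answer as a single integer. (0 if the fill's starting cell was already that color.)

After op 1 paint(4,1,W):
WWWWWW
WWWWKK
WWWWKK
WWWWKK
WWWWWW
After op 2 fill(0,4,K) [24 cells changed]:
KKKKKK
KKKKKK
KKKKKK
KKKKKK
KKKKKK
After op 3 paint(2,4,R):
KKKKKK
KKKKKK
KKKKRK
KKKKKK
KKKKKK
After op 4 fill(4,4,B) [29 cells changed]:
BBBBBB
BBBBBB
BBBBRB
BBBBBB
BBBBBB

Answer: 29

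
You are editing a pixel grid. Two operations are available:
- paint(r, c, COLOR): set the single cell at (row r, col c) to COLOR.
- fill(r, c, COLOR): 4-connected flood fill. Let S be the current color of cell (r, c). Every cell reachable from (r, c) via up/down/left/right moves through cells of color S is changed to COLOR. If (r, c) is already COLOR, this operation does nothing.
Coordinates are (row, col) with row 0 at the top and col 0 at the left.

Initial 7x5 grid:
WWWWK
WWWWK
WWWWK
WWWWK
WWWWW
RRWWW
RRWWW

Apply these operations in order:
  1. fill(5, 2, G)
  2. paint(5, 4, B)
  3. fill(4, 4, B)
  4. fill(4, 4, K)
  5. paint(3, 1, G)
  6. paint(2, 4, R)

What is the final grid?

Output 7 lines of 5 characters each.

Answer: KKKKK
KKKKK
KKKKR
KGKKK
KKKKK
RRKKK
RRKKK

Derivation:
After op 1 fill(5,2,G) [27 cells changed]:
GGGGK
GGGGK
GGGGK
GGGGK
GGGGG
RRGGG
RRGGG
After op 2 paint(5,4,B):
GGGGK
GGGGK
GGGGK
GGGGK
GGGGG
RRGGB
RRGGG
After op 3 fill(4,4,B) [26 cells changed]:
BBBBK
BBBBK
BBBBK
BBBBK
BBBBB
RRBBB
RRBBB
After op 4 fill(4,4,K) [27 cells changed]:
KKKKK
KKKKK
KKKKK
KKKKK
KKKKK
RRKKK
RRKKK
After op 5 paint(3,1,G):
KKKKK
KKKKK
KKKKK
KGKKK
KKKKK
RRKKK
RRKKK
After op 6 paint(2,4,R):
KKKKK
KKKKK
KKKKR
KGKKK
KKKKK
RRKKK
RRKKK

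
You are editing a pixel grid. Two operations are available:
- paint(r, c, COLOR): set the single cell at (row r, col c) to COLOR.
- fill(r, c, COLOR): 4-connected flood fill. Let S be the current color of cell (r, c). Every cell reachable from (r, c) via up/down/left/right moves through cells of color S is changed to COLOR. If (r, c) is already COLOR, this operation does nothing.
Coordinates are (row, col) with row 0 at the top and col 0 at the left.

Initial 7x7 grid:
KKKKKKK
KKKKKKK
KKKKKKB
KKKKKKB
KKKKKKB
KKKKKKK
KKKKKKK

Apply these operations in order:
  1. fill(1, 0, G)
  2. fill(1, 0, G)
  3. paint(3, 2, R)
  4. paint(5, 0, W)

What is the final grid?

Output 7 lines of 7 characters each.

After op 1 fill(1,0,G) [46 cells changed]:
GGGGGGG
GGGGGGG
GGGGGGB
GGGGGGB
GGGGGGB
GGGGGGG
GGGGGGG
After op 2 fill(1,0,G) [0 cells changed]:
GGGGGGG
GGGGGGG
GGGGGGB
GGGGGGB
GGGGGGB
GGGGGGG
GGGGGGG
After op 3 paint(3,2,R):
GGGGGGG
GGGGGGG
GGGGGGB
GGRGGGB
GGGGGGB
GGGGGGG
GGGGGGG
After op 4 paint(5,0,W):
GGGGGGG
GGGGGGG
GGGGGGB
GGRGGGB
GGGGGGB
WGGGGGG
GGGGGGG

Answer: GGGGGGG
GGGGGGG
GGGGGGB
GGRGGGB
GGGGGGB
WGGGGGG
GGGGGGG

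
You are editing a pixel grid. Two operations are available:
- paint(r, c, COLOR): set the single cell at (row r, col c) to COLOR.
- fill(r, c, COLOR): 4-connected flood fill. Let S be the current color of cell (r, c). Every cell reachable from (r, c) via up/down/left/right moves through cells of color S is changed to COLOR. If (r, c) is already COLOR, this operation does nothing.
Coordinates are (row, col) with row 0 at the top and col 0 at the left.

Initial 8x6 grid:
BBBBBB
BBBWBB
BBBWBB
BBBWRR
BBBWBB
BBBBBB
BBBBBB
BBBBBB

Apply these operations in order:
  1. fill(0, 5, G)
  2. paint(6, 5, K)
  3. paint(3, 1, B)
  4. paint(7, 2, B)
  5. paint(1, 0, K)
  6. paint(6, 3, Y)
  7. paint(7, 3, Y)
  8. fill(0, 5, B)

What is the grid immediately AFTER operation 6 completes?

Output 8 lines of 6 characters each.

Answer: GGGGGG
KGGWGG
GGGWGG
GBGWRR
GGGWGG
GGGGGG
GGGYGK
GGBGGG

Derivation:
After op 1 fill(0,5,G) [42 cells changed]:
GGGGGG
GGGWGG
GGGWGG
GGGWRR
GGGWGG
GGGGGG
GGGGGG
GGGGGG
After op 2 paint(6,5,K):
GGGGGG
GGGWGG
GGGWGG
GGGWRR
GGGWGG
GGGGGG
GGGGGK
GGGGGG
After op 3 paint(3,1,B):
GGGGGG
GGGWGG
GGGWGG
GBGWRR
GGGWGG
GGGGGG
GGGGGK
GGGGGG
After op 4 paint(7,2,B):
GGGGGG
GGGWGG
GGGWGG
GBGWRR
GGGWGG
GGGGGG
GGGGGK
GGBGGG
After op 5 paint(1,0,K):
GGGGGG
KGGWGG
GGGWGG
GBGWRR
GGGWGG
GGGGGG
GGGGGK
GGBGGG
After op 6 paint(6,3,Y):
GGGGGG
KGGWGG
GGGWGG
GBGWRR
GGGWGG
GGGGGG
GGGYGK
GGBGGG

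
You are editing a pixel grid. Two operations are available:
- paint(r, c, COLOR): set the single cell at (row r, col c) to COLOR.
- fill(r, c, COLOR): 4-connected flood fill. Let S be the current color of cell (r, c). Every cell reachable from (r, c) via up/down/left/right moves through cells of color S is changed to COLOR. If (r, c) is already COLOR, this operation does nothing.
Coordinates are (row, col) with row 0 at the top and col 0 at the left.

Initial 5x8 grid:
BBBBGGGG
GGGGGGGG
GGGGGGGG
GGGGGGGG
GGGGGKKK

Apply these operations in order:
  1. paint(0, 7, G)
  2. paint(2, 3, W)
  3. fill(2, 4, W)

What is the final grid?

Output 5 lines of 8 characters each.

After op 1 paint(0,7,G):
BBBBGGGG
GGGGGGGG
GGGGGGGG
GGGGGGGG
GGGGGKKK
After op 2 paint(2,3,W):
BBBBGGGG
GGGGGGGG
GGGWGGGG
GGGGGGGG
GGGGGKKK
After op 3 fill(2,4,W) [32 cells changed]:
BBBBWWWW
WWWWWWWW
WWWWWWWW
WWWWWWWW
WWWWWKKK

Answer: BBBBWWWW
WWWWWWWW
WWWWWWWW
WWWWWWWW
WWWWWKKK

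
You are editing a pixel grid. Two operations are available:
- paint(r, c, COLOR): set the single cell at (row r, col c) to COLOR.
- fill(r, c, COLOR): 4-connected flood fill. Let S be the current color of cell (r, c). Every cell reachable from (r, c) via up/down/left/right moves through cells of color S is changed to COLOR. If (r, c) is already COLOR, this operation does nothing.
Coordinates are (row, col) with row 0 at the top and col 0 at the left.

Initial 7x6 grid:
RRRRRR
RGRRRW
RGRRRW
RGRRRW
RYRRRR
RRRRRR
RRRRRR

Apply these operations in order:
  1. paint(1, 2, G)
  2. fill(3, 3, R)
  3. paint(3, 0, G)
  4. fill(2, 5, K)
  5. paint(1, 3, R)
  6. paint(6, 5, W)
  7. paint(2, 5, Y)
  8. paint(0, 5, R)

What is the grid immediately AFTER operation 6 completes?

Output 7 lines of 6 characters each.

After op 1 paint(1,2,G):
RRRRRR
RGGRRW
RGRRRW
RGRRRW
RYRRRR
RRRRRR
RRRRRR
After op 2 fill(3,3,R) [0 cells changed]:
RRRRRR
RGGRRW
RGRRRW
RGRRRW
RYRRRR
RRRRRR
RRRRRR
After op 3 paint(3,0,G):
RRRRRR
RGGRRW
RGRRRW
GGRRRW
RYRRRR
RRRRRR
RRRRRR
After op 4 fill(2,5,K) [3 cells changed]:
RRRRRR
RGGRRK
RGRRRK
GGRRRK
RYRRRR
RRRRRR
RRRRRR
After op 5 paint(1,3,R):
RRRRRR
RGGRRK
RGRRRK
GGRRRK
RYRRRR
RRRRRR
RRRRRR
After op 6 paint(6,5,W):
RRRRRR
RGGRRK
RGRRRK
GGRRRK
RYRRRR
RRRRRR
RRRRRW

Answer: RRRRRR
RGGRRK
RGRRRK
GGRRRK
RYRRRR
RRRRRR
RRRRRW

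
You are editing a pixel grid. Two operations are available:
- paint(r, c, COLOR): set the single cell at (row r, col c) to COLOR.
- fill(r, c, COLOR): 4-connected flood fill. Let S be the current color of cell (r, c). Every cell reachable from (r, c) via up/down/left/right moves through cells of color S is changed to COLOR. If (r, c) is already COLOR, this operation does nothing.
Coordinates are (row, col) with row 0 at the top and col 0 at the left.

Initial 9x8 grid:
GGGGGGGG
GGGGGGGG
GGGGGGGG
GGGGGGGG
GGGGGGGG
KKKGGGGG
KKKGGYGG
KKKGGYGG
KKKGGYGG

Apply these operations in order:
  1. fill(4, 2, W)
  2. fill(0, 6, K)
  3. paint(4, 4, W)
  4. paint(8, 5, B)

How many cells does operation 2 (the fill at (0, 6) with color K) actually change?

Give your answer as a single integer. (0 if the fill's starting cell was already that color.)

After op 1 fill(4,2,W) [57 cells changed]:
WWWWWWWW
WWWWWWWW
WWWWWWWW
WWWWWWWW
WWWWWWWW
KKKWWWWW
KKKWWYWW
KKKWWYWW
KKKWWYWW
After op 2 fill(0,6,K) [57 cells changed]:
KKKKKKKK
KKKKKKKK
KKKKKKKK
KKKKKKKK
KKKKKKKK
KKKKKKKK
KKKKKYKK
KKKKKYKK
KKKKKYKK

Answer: 57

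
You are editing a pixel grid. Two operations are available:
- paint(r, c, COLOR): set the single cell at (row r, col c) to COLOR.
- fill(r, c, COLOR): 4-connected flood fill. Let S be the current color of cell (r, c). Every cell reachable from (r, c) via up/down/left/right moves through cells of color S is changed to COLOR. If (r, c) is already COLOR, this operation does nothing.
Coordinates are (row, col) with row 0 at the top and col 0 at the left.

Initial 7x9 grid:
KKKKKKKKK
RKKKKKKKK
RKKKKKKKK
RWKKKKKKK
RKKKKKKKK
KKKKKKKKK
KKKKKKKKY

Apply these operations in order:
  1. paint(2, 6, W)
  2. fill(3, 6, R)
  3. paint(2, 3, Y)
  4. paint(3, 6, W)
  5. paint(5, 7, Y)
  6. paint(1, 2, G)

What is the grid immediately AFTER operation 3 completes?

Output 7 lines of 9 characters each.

After op 1 paint(2,6,W):
KKKKKKKKK
RKKKKKKKK
RKKKKKWKK
RWKKKKKKK
RKKKKKKKK
KKKKKKKKK
KKKKKKKKY
After op 2 fill(3,6,R) [56 cells changed]:
RRRRRRRRR
RRRRRRRRR
RRRRRRWRR
RWRRRRRRR
RRRRRRRRR
RRRRRRRRR
RRRRRRRRY
After op 3 paint(2,3,Y):
RRRRRRRRR
RRRRRRRRR
RRRYRRWRR
RWRRRRRRR
RRRRRRRRR
RRRRRRRRR
RRRRRRRRY

Answer: RRRRRRRRR
RRRRRRRRR
RRRYRRWRR
RWRRRRRRR
RRRRRRRRR
RRRRRRRRR
RRRRRRRRY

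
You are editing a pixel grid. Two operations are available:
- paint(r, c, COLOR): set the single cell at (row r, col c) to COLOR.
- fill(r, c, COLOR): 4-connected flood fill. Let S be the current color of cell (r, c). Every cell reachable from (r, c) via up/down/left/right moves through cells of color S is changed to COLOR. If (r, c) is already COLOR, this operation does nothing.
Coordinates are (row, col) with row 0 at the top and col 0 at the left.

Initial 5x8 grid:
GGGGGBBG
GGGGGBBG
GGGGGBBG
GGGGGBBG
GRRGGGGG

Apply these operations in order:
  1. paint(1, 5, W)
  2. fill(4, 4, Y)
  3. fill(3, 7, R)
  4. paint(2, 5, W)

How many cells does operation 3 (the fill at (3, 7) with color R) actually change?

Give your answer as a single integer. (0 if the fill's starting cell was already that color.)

After op 1 paint(1,5,W):
GGGGGBBG
GGGGGWBG
GGGGGBBG
GGGGGBBG
GRRGGGGG
After op 2 fill(4,4,Y) [30 cells changed]:
YYYYYBBY
YYYYYWBY
YYYYYBBY
YYYYYBBY
YRRYYYYY
After op 3 fill(3,7,R) [30 cells changed]:
RRRRRBBR
RRRRRWBR
RRRRRBBR
RRRRRBBR
RRRRRRRR

Answer: 30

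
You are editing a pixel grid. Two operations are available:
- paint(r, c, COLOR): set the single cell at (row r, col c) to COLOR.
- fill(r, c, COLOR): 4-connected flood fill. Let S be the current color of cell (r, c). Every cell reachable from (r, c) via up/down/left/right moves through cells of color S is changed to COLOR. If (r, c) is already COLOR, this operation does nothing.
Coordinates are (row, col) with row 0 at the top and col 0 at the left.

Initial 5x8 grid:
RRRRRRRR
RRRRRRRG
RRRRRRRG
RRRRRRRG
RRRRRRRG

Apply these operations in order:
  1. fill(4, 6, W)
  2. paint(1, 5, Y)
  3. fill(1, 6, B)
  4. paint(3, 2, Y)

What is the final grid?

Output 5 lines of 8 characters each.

After op 1 fill(4,6,W) [36 cells changed]:
WWWWWWWW
WWWWWWWG
WWWWWWWG
WWWWWWWG
WWWWWWWG
After op 2 paint(1,5,Y):
WWWWWWWW
WWWWWYWG
WWWWWWWG
WWWWWWWG
WWWWWWWG
After op 3 fill(1,6,B) [35 cells changed]:
BBBBBBBB
BBBBBYBG
BBBBBBBG
BBBBBBBG
BBBBBBBG
After op 4 paint(3,2,Y):
BBBBBBBB
BBBBBYBG
BBBBBBBG
BBYBBBBG
BBBBBBBG

Answer: BBBBBBBB
BBBBBYBG
BBBBBBBG
BBYBBBBG
BBBBBBBG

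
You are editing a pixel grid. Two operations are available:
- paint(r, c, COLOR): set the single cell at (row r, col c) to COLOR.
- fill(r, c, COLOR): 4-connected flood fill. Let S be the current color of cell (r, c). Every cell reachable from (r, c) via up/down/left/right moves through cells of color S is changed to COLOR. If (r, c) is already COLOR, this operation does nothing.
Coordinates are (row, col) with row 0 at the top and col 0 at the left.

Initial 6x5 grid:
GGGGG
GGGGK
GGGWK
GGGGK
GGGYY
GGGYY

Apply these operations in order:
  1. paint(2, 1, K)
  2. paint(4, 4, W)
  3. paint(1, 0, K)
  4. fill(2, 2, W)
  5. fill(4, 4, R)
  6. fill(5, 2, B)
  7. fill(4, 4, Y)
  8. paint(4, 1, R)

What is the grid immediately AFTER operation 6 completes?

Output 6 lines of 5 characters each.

Answer: BBBBB
KBBBK
BKBBK
BBBBK
BBBYR
BBBYY

Derivation:
After op 1 paint(2,1,K):
GGGGG
GGGGK
GKGWK
GGGGK
GGGYY
GGGYY
After op 2 paint(4,4,W):
GGGGG
GGGGK
GKGWK
GGGGK
GGGYW
GGGYY
After op 3 paint(1,0,K):
GGGGG
KGGGK
GKGWK
GGGGK
GGGYW
GGGYY
After op 4 fill(2,2,W) [20 cells changed]:
WWWWW
KWWWK
WKWWK
WWWWK
WWWYW
WWWYY
After op 5 fill(4,4,R) [1 cells changed]:
WWWWW
KWWWK
WKWWK
WWWWK
WWWYR
WWWYY
After op 6 fill(5,2,B) [21 cells changed]:
BBBBB
KBBBK
BKBBK
BBBBK
BBBYR
BBBYY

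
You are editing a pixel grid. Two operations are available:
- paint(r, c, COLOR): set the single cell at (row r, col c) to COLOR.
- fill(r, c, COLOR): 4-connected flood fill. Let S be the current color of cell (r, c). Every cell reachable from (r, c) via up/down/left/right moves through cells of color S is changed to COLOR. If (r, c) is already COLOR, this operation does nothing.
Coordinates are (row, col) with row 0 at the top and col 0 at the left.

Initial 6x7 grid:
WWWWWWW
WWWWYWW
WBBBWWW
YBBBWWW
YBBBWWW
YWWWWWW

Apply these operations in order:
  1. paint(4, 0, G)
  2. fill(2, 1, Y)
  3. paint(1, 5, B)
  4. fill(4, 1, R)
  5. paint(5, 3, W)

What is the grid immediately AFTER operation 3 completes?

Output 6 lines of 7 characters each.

After op 1 paint(4,0,G):
WWWWWWW
WWWWYWW
WBBBWWW
YBBBWWW
GBBBWWW
YWWWWWW
After op 2 fill(2,1,Y) [9 cells changed]:
WWWWWWW
WWWWYWW
WYYYWWW
YYYYWWW
GYYYWWW
YWWWWWW
After op 3 paint(1,5,B):
WWWWWWW
WWWWYBW
WYYYWWW
YYYYWWW
GYYYWWW
YWWWWWW

Answer: WWWWWWW
WWWWYBW
WYYYWWW
YYYYWWW
GYYYWWW
YWWWWWW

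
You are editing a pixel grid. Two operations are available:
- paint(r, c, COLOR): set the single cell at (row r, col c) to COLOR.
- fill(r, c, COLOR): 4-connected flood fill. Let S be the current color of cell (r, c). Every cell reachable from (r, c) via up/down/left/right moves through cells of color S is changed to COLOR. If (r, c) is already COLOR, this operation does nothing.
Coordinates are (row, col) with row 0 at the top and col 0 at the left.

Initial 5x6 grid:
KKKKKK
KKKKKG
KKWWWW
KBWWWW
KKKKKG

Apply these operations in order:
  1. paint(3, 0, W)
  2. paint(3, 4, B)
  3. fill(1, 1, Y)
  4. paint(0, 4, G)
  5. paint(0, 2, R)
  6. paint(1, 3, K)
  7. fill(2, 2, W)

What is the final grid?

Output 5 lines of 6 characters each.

After op 1 paint(3,0,W):
KKKKKK
KKKKKG
KKWWWW
WBWWWW
KKKKKG
After op 2 paint(3,4,B):
KKKKKK
KKKKKG
KKWWWW
WBWWBW
KKKKKG
After op 3 fill(1,1,Y) [13 cells changed]:
YYYYYY
YYYYYG
YYWWWW
WBWWBW
KKKKKG
After op 4 paint(0,4,G):
YYYYGY
YYYYYG
YYWWWW
WBWWBW
KKKKKG
After op 5 paint(0,2,R):
YYRYGY
YYYYYG
YYWWWW
WBWWBW
KKKKKG
After op 6 paint(1,3,K):
YYRYGY
YYYKYG
YYWWWW
WBWWBW
KKKKKG
After op 7 fill(2,2,W) [0 cells changed]:
YYRYGY
YYYKYG
YYWWWW
WBWWBW
KKKKKG

Answer: YYRYGY
YYYKYG
YYWWWW
WBWWBW
KKKKKG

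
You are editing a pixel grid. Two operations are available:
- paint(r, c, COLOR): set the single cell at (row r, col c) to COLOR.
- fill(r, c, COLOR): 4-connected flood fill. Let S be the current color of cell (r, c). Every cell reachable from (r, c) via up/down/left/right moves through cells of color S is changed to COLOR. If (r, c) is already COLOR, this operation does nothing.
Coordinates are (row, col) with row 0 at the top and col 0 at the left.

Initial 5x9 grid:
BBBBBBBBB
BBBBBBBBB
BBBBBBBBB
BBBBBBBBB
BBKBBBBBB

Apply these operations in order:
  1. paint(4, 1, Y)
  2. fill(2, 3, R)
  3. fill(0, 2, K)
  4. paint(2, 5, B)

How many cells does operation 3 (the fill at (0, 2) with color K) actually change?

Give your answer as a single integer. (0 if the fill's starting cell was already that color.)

Answer: 43

Derivation:
After op 1 paint(4,1,Y):
BBBBBBBBB
BBBBBBBBB
BBBBBBBBB
BBBBBBBBB
BYKBBBBBB
After op 2 fill(2,3,R) [43 cells changed]:
RRRRRRRRR
RRRRRRRRR
RRRRRRRRR
RRRRRRRRR
RYKRRRRRR
After op 3 fill(0,2,K) [43 cells changed]:
KKKKKKKKK
KKKKKKKKK
KKKKKKKKK
KKKKKKKKK
KYKKKKKKK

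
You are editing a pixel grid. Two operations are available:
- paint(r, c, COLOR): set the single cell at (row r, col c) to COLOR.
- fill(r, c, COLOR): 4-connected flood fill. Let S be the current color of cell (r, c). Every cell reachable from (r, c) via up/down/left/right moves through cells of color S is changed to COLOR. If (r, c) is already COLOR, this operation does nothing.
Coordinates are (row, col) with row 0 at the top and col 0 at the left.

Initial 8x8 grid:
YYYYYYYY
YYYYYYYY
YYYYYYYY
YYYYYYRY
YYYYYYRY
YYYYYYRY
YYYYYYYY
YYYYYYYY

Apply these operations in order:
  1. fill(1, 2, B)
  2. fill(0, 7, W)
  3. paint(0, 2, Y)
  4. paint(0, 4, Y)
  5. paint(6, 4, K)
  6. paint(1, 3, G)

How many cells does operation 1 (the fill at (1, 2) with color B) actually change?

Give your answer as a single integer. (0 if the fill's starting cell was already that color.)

After op 1 fill(1,2,B) [61 cells changed]:
BBBBBBBB
BBBBBBBB
BBBBBBBB
BBBBBBRB
BBBBBBRB
BBBBBBRB
BBBBBBBB
BBBBBBBB

Answer: 61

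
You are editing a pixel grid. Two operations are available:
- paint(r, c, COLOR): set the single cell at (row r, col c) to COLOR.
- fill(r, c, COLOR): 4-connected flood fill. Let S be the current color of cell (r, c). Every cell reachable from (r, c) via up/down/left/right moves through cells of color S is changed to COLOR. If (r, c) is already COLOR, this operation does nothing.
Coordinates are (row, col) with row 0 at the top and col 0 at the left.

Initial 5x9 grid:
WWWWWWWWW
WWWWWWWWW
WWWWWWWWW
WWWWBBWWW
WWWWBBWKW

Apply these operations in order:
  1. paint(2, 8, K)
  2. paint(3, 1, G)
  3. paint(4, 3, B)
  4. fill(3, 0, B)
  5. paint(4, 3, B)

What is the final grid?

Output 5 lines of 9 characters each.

Answer: BBBBBBBBB
BBBBBBBBB
BBBBBBBBK
BGBBBBBBB
BBBBBBBKB

Derivation:
After op 1 paint(2,8,K):
WWWWWWWWW
WWWWWWWWW
WWWWWWWWK
WWWWBBWWW
WWWWBBWKW
After op 2 paint(3,1,G):
WWWWWWWWW
WWWWWWWWW
WWWWWWWWK
WGWWBBWWW
WWWWBBWKW
After op 3 paint(4,3,B):
WWWWWWWWW
WWWWWWWWW
WWWWWWWWK
WGWWBBWWW
WWWBBBWKW
After op 4 fill(3,0,B) [37 cells changed]:
BBBBBBBBB
BBBBBBBBB
BBBBBBBBK
BGBBBBBBB
BBBBBBBKB
After op 5 paint(4,3,B):
BBBBBBBBB
BBBBBBBBB
BBBBBBBBK
BGBBBBBBB
BBBBBBBKB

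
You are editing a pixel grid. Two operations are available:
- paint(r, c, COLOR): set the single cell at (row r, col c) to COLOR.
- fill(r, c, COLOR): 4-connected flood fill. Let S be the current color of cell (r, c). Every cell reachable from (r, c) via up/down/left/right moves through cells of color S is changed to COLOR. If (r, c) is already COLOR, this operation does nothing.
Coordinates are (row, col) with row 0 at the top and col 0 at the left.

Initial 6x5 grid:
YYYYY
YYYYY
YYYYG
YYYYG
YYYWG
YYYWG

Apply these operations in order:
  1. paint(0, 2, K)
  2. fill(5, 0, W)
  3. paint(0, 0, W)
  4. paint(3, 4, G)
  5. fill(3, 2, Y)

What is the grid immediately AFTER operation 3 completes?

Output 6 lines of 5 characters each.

After op 1 paint(0,2,K):
YYKYY
YYYYY
YYYYG
YYYYG
YYYWG
YYYWG
After op 2 fill(5,0,W) [23 cells changed]:
WWKWW
WWWWW
WWWWG
WWWWG
WWWWG
WWWWG
After op 3 paint(0,0,W):
WWKWW
WWWWW
WWWWG
WWWWG
WWWWG
WWWWG

Answer: WWKWW
WWWWW
WWWWG
WWWWG
WWWWG
WWWWG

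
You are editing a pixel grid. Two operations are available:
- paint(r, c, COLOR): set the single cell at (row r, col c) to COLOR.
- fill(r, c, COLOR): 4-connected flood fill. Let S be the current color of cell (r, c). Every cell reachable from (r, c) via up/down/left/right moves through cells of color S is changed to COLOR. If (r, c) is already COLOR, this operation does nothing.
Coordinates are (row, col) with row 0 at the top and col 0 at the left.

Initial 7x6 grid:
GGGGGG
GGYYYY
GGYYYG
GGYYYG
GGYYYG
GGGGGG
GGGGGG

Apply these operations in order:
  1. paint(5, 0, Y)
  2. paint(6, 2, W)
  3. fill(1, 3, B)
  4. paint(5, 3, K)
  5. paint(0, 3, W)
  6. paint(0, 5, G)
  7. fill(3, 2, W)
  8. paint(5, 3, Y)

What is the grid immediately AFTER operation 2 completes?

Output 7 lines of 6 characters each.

Answer: GGGGGG
GGYYYY
GGYYYG
GGYYYG
GGYYYG
YGGGGG
GGWGGG

Derivation:
After op 1 paint(5,0,Y):
GGGGGG
GGYYYY
GGYYYG
GGYYYG
GGYYYG
YGGGGG
GGGGGG
After op 2 paint(6,2,W):
GGGGGG
GGYYYY
GGYYYG
GGYYYG
GGYYYG
YGGGGG
GGWGGG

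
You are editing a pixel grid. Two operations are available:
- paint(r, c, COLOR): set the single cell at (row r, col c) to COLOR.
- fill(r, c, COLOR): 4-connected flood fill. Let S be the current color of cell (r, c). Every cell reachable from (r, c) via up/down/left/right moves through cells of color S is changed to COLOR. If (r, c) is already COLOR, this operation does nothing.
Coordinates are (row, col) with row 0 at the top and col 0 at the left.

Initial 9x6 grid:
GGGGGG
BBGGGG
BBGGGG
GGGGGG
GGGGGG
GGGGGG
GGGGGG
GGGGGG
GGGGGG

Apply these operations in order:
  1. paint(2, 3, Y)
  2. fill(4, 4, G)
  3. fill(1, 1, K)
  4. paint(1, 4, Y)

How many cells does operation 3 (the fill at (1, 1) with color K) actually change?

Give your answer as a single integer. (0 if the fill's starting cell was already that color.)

After op 1 paint(2,3,Y):
GGGGGG
BBGGGG
BBGYGG
GGGGGG
GGGGGG
GGGGGG
GGGGGG
GGGGGG
GGGGGG
After op 2 fill(4,4,G) [0 cells changed]:
GGGGGG
BBGGGG
BBGYGG
GGGGGG
GGGGGG
GGGGGG
GGGGGG
GGGGGG
GGGGGG
After op 3 fill(1,1,K) [4 cells changed]:
GGGGGG
KKGGGG
KKGYGG
GGGGGG
GGGGGG
GGGGGG
GGGGGG
GGGGGG
GGGGGG

Answer: 4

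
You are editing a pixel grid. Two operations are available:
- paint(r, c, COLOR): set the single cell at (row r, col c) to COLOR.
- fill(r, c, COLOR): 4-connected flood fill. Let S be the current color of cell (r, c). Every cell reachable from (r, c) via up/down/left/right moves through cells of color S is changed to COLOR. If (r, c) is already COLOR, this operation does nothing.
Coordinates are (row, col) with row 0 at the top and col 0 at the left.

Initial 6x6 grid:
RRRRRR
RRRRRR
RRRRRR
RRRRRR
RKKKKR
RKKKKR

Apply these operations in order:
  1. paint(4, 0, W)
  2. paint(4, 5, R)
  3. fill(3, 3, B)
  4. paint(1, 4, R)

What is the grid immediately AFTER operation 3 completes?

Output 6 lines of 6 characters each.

Answer: BBBBBB
BBBBBB
BBBBBB
BBBBBB
WKKKKB
RKKKKB

Derivation:
After op 1 paint(4,0,W):
RRRRRR
RRRRRR
RRRRRR
RRRRRR
WKKKKR
RKKKKR
After op 2 paint(4,5,R):
RRRRRR
RRRRRR
RRRRRR
RRRRRR
WKKKKR
RKKKKR
After op 3 fill(3,3,B) [26 cells changed]:
BBBBBB
BBBBBB
BBBBBB
BBBBBB
WKKKKB
RKKKKB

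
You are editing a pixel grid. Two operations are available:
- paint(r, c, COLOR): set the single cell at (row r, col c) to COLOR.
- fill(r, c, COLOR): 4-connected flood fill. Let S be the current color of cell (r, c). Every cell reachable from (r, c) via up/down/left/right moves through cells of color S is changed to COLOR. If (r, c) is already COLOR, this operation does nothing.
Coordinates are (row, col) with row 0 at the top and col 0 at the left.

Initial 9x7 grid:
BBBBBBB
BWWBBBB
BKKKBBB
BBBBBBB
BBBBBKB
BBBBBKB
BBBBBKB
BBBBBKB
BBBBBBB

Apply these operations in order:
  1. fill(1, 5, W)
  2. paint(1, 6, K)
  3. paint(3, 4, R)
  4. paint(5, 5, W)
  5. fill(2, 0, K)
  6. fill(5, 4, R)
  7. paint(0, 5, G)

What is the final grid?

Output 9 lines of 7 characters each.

Answer: RRRRRGR
RRRRRRR
RRRRRRR
RRRRRRR
RRRRRRR
RRRRRRR
RRRRRRR
RRRRRRR
RRRRRRR

Derivation:
After op 1 fill(1,5,W) [54 cells changed]:
WWWWWWW
WWWWWWW
WKKKWWW
WWWWWWW
WWWWWKW
WWWWWKW
WWWWWKW
WWWWWKW
WWWWWWW
After op 2 paint(1,6,K):
WWWWWWW
WWWWWWK
WKKKWWW
WWWWWWW
WWWWWKW
WWWWWKW
WWWWWKW
WWWWWKW
WWWWWWW
After op 3 paint(3,4,R):
WWWWWWW
WWWWWWK
WKKKWWW
WWWWRWW
WWWWWKW
WWWWWKW
WWWWWKW
WWWWWKW
WWWWWWW
After op 4 paint(5,5,W):
WWWWWWW
WWWWWWK
WKKKWWW
WWWWRWW
WWWWWKW
WWWWWWW
WWWWWKW
WWWWWKW
WWWWWWW
After op 5 fill(2,0,K) [55 cells changed]:
KKKKKKK
KKKKKKK
KKKKKKK
KKKKRKK
KKKKKKK
KKKKKKK
KKKKKKK
KKKKKKK
KKKKKKK
After op 6 fill(5,4,R) [62 cells changed]:
RRRRRRR
RRRRRRR
RRRRRRR
RRRRRRR
RRRRRRR
RRRRRRR
RRRRRRR
RRRRRRR
RRRRRRR
After op 7 paint(0,5,G):
RRRRRGR
RRRRRRR
RRRRRRR
RRRRRRR
RRRRRRR
RRRRRRR
RRRRRRR
RRRRRRR
RRRRRRR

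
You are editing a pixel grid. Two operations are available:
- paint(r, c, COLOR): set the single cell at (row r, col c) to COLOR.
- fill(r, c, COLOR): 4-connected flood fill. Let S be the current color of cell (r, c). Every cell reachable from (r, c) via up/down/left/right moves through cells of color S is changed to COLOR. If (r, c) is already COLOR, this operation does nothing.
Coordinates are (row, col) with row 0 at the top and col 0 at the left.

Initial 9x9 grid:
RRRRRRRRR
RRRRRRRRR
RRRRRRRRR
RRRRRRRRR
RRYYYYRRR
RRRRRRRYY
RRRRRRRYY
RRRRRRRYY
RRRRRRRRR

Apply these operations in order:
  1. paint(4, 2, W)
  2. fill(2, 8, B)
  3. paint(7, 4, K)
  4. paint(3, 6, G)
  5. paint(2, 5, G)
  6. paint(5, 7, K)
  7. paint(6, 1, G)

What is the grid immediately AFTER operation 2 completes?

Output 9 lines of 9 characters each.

Answer: BBBBBBBBB
BBBBBBBBB
BBBBBBBBB
BBBBBBBBB
BBWYYYBBB
BBBBBBBYY
BBBBBBBYY
BBBBBBBYY
BBBBBBBBB

Derivation:
After op 1 paint(4,2,W):
RRRRRRRRR
RRRRRRRRR
RRRRRRRRR
RRRRRRRRR
RRWYYYRRR
RRRRRRRYY
RRRRRRRYY
RRRRRRRYY
RRRRRRRRR
After op 2 fill(2,8,B) [71 cells changed]:
BBBBBBBBB
BBBBBBBBB
BBBBBBBBB
BBBBBBBBB
BBWYYYBBB
BBBBBBBYY
BBBBBBBYY
BBBBBBBYY
BBBBBBBBB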